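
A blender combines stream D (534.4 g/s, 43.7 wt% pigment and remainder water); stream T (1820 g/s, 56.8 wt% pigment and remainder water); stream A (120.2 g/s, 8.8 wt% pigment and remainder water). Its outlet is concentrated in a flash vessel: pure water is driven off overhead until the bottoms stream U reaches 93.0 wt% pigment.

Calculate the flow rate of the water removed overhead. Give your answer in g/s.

1101 g/s

pigment entering = 534.4×0.437 + 1820×0.568 + 120.2×0.088 = 1277.9 g/s.
All pigment reports to U, so U = 1277.9/0.930 = 1374.1 g/s.
Total feed = 2474.6 g/s; overhead = 2474.6 − 1374.1 = 1100.5 g/s.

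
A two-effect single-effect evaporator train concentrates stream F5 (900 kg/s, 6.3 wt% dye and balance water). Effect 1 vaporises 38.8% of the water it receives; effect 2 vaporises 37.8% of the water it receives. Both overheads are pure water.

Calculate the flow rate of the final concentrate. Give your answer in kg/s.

water in feed = 900×0.937 = 843.3 kg/s.
After stage 1: water left = (1−0.388)×843.3 = 516.1; stream total = 572.8 kg/s.
After stage 2: water left = (1−0.378)×516.1 = 321.01; final concentrate = 377.71 kg/s.

377.7 kg/s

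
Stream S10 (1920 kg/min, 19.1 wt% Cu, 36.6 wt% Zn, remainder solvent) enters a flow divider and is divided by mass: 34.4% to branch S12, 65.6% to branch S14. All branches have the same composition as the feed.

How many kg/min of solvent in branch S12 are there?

292.6 kg/min

Branch S12 total = 0.344×1920 = 660.48 kg/min.
solvent in S12 = 0.443×660.48 = 292.59 kg/min.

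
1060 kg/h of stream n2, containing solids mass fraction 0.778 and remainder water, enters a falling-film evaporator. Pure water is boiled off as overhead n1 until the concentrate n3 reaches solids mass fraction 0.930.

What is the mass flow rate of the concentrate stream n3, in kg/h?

886.8 kg/h

solids is conserved: 1060×0.778 = 824.68 kg/h all reports to the concentrate.
Concentrate = 824.68/(target fraction) = 886.75 kg/h.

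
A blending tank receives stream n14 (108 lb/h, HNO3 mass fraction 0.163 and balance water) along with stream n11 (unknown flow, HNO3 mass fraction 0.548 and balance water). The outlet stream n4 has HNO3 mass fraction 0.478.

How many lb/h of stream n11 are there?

Let n11 be the unknown flow. Total out = 108 + n11.
HNO3 balance: 17.604 + 0.548·n11 = 0.478·(108 + n11)
(0.548 − 0.478)·n11 = 0.478×108 − 17.604 = 34.02
n11 = 34.02 / 0.070 = 486 lb/h

486 lb/h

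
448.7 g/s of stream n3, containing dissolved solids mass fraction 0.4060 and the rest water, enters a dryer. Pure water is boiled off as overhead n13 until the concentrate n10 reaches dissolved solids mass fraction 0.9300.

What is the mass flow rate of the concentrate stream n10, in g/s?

195.9 g/s

dissolved solids is conserved: 448.7×0.406 = 182.17 g/s all reports to the concentrate.
Concentrate = 182.17/(target fraction) = 195.88 g/s.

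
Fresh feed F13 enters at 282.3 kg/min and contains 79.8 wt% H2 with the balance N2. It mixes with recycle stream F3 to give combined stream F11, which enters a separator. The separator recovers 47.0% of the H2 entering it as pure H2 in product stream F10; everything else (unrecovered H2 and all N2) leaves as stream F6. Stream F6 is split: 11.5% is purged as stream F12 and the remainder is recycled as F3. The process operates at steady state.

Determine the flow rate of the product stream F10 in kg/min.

199.4 kg/min

H2 in F11: m_A = 282.3×0.798 + (1−0.115)·(1−0.470)·m_A, so m_A = 225.28/0.5310 = 424.29 kg/min.
Product F10 = 0.470×424.29 = 199.42 kg/min.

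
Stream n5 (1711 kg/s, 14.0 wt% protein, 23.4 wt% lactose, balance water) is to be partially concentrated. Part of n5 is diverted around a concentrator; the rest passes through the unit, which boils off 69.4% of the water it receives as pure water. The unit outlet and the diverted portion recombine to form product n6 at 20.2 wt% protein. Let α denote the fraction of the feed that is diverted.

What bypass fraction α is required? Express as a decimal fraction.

0.294

All 1711×0.140 = 239.54 kg/s of protein reaches n6, so n6 = 239.54/0.202 = 1185.8 kg/s and vapour = 525.16 kg/s.
The evaporator receives (1−α)·1711 of feed at 0.626 water and removes 0.694 of that water:
0.694×0.626×(1−α)×1711 = 525.16
(1−α) = 525.16/743.33 = 0.7065;  α = 0.2935.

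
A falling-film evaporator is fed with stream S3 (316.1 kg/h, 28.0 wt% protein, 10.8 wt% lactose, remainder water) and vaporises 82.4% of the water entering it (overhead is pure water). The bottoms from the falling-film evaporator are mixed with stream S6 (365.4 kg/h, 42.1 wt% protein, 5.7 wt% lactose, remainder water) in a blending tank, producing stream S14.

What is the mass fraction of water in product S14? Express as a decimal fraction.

Vapour removed = 0.824×0.612×316.1 = 159.41 kg/h; concentrate = 156.69 kg/h.
water reaching the mixer = 34.048 (from concentrate) + 365.4×0.522 = 224.79 kg/h.
Product flow = 156.69 + 365.4 = 522.09 kg/h; water fraction = 0.431.

0.431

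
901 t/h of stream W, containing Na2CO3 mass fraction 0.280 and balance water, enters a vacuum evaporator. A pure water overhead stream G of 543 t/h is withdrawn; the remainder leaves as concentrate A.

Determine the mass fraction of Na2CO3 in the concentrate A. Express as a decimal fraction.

0.705

Na2CO3 is not removed: 901×0.280 = 252.28 t/h of Na2CO3 enters A.
Concentrate = 901 − 543 = 358 t/h.
Mass fraction = 252.28/358 = 0.705.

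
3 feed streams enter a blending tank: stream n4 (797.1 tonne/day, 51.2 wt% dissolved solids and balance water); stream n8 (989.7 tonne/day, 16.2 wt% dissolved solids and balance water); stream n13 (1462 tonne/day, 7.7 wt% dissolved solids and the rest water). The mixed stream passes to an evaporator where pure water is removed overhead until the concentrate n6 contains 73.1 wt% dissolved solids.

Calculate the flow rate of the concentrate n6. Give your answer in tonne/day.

dissolved solids entering = 797.1×0.512 + 989.7×0.162 + 1462×0.077 = 681.02 tonne/day.
All dissolved solids reports to n6, so n6 = 681.02/0.731 = 931.63 tonne/day.

931.6 tonne/day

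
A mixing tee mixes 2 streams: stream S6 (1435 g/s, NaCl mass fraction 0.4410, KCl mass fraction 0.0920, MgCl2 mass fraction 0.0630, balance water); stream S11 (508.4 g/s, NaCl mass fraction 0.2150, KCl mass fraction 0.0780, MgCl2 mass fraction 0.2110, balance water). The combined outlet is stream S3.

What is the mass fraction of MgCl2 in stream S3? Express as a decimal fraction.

0.1017

Total flow out = 1435 + 508.4 = 1943.4 g/s.
MgCl2 in = 1435×0.063 + 508.4×0.211 = 197.68 g/s.
MgCl2 mass fraction in S3 = 197.68/1943.4 = 0.1017.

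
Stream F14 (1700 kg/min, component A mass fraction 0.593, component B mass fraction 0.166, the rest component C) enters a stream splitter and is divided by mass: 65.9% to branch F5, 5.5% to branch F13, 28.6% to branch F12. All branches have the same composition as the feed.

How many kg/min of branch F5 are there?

1120 kg/min

Branch F5 flow = 0.659×1700 = 1120.3 kg/min.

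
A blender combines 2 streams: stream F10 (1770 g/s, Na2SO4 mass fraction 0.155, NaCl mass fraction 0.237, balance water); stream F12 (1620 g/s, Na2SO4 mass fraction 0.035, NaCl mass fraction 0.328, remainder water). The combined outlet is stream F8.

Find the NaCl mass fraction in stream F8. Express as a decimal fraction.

Total flow out = 1770 + 1620 = 3390 g/s.
NaCl in = 1770×0.237 + 1620×0.328 = 950.85 g/s.
NaCl mass fraction in F8 = 950.85/3390 = 0.280.

0.280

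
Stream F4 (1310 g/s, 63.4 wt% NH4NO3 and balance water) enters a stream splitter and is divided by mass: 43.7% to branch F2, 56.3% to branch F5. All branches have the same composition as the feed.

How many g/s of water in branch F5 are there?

269.9 g/s

Branch F5 total = 0.563×1310 = 737.53 g/s.
water in F5 = 0.366×737.53 = 269.94 g/s.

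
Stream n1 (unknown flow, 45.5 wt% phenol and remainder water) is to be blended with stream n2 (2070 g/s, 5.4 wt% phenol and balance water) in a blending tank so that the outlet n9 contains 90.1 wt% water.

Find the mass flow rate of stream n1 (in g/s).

261.7 g/s

Let n1 be the unknown flow. Total out = 2070 + n1.
water balance: 1958.2 + 0.545·n1 = 0.901·(2070 + n1)
(0.545 − 0.901)·n1 = 0.901×2070 − 1958.2 = -93.15
n1 = -93.15 / -0.356 = 261.66 g/s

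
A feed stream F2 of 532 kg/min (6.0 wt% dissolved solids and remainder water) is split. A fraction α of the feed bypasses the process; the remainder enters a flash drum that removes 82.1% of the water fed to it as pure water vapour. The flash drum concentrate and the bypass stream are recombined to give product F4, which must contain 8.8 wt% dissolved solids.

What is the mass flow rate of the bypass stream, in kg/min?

All 532×0.060 = 31.92 kg/min of dissolved solids reaches F4, so F4 = 31.92/0.088 = 362.73 kg/min and vapour = 169.27 kg/min.
The evaporator receives (1−α)·532 of feed at 0.940 water and removes 0.821 of that water:
0.821×0.940×(1−α)×532 = 169.27
(1−α) = 169.27/410.57 = 0.4123;  α = 0.5877.
Bypass flow = 0.5877×532 = 312.66 kg/min.

312.7 kg/min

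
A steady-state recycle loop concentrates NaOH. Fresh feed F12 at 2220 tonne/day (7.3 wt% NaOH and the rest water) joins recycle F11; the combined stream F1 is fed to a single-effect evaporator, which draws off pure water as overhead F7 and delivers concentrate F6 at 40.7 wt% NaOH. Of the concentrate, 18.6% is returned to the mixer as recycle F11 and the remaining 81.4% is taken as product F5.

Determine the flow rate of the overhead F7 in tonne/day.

1822 tonne/day

Overall NaOH balance (none leaves overhead): NaOH in fresh feed = NaOH in product, i.e. 2220×0.073 = (1−0.186)·F6·0.407.
F6 = 162.06/(0.407×0.814) = 489.17 tonne/day.
Recycle F11 = 0.186×489.17 = 90.985 tonne/day.
Combined feed F1 = 2220 + 90.985 = 2311 tonne/day.
Overhead F7 = F1 − F6 = 2311 − 489.17 = 1821.8 tonne/day.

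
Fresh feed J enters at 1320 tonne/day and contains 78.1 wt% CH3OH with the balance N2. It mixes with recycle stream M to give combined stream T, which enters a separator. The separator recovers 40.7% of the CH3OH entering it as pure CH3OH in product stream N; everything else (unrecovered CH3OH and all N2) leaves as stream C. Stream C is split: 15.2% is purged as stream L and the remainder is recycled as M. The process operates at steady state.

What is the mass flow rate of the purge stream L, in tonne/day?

476 tonne/day

N2 enters only via J and leaves only via the purge: 1320×0.219 = 0.152×(N2 in C), and the separator passes all N2, so N2 in T = N2 in C = 1901.8 tonne/day.
CH3OH in T: m_A = 1320×0.781 + (1−0.152)·(1−0.407)·m_A, so m_A = 1030.9/0.4971 = 2073.7 tonne/day.
C = (1−0.407)×2073.7 + 1901.8 = 3131.6 tonne/day.
Purge L = 0.152×3131.6 = 476 tonne/day.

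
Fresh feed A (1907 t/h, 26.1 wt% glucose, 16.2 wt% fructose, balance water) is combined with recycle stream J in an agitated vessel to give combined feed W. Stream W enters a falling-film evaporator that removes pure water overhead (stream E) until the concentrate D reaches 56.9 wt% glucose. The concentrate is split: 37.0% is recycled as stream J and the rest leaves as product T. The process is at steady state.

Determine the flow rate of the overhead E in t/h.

1032 t/h

Overall glucose balance (none leaves overhead): glucose in fresh feed = glucose in product, i.e. 1907×0.261 = (1−0.370)·D·0.569.
D = 497.73/(0.569×0.630) = 1388.5 t/h.
Recycle J = 0.370×1388.5 = 513.74 t/h.
Combined feed W = 1907 + 513.74 = 2420.7 t/h.
Overhead E = W − D = 2420.7 − 1388.5 = 1032.3 t/h.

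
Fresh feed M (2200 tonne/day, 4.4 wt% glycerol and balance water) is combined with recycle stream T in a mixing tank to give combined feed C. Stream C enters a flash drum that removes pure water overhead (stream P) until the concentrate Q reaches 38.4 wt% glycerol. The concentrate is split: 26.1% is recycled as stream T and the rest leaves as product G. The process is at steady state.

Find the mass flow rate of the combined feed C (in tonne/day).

Overall glycerol balance (none leaves overhead): glycerol in fresh feed = glycerol in product, i.e. 2200×0.044 = (1−0.261)·Q·0.384.
Q = 96.8/(0.384×0.739) = 341.11 tonne/day.
Recycle T = 0.261×341.11 = 89.031 tonne/day.
Combined feed C = 2200 + 89.031 = 2289 tonne/day.

2289 tonne/day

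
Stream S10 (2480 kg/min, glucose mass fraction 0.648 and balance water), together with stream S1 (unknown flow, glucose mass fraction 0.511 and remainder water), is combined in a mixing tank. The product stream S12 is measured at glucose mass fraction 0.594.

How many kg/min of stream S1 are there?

1613 kg/min

Let S1 be the unknown flow. Total out = 2480 + S1.
glucose balance: 1607 + 0.511·S1 = 0.594·(2480 + S1)
(0.511 − 0.594)·S1 = 0.594×2480 − 1607 = -133.92
S1 = -133.92 / -0.083 = 1613.5 kg/min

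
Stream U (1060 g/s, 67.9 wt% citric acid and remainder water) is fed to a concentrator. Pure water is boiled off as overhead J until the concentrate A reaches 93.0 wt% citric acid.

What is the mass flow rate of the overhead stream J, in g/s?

286.1 g/s

citric acid is conserved: 1060×0.679 = 719.74 g/s all reports to the concentrate.
Concentrate = 719.74/(target fraction) = 773.91 g/s.
Overhead = 1060 − 773.91 = 286.09 g/s.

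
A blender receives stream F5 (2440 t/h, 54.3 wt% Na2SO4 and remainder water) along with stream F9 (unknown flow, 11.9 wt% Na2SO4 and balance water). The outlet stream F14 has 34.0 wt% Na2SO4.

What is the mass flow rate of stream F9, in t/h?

2241 t/h

Let F9 be the unknown flow. Total out = 2440 + F9.
Na2SO4 balance: 1324.9 + 0.119·F9 = 0.340·(2440 + F9)
(0.119 − 0.340)·F9 = 0.340×2440 − 1324.9 = -495.32
F9 = -495.32 / -0.221 = 2241.3 t/h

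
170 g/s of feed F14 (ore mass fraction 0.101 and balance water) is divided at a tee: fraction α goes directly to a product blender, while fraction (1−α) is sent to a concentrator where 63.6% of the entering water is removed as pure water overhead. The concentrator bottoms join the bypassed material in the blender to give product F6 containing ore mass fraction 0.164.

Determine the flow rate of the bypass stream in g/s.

55.78 g/s

All 170×0.101 = 17.17 g/s of ore reaches F6, so F6 = 17.17/0.164 = 104.7 g/s and vapour = 65.305 g/s.
The evaporator receives (1−α)·170 of feed at 0.899 water and removes 0.636 of that water:
0.636×0.899×(1−α)×170 = 65.305
(1−α) = 65.305/97.2 = 0.6719;  α = 0.3281.
Bypass flow = 0.3281×170 = 55.784 g/s.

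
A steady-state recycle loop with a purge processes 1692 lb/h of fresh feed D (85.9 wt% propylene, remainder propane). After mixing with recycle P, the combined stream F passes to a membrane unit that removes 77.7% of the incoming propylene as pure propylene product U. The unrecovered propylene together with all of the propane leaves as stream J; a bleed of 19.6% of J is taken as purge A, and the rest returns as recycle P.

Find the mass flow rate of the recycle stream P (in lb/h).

1296 lb/h

propane enters only via D and leaves only via the purge: 1692×0.141 = 0.196×(propane in J), and the membrane unit passes all propane, so propane in F = propane in J = 1217.2 lb/h.
propylene in F: m_A = 1692×0.859 + (1−0.196)·(1−0.777)·m_A, so m_A = 1453.4/0.8207 = 1770.9 lb/h.
J = (1−0.777)×1770.9 + 1217.2 = 1612.1 lb/h.
Recycle P = (1−0.196)×1612.1 = 1296.1 lb/h.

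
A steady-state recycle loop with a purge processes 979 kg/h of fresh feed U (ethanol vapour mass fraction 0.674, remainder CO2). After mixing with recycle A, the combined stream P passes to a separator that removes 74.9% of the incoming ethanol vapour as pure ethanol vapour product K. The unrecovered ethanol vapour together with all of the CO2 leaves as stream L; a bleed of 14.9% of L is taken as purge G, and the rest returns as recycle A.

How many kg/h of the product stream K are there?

628.5 kg/h

ethanol vapour in P: m_A = 979×0.674 + (1−0.149)·(1−0.749)·m_A, so m_A = 659.85/0.7864 = 839.07 kg/h.
Product K = 0.749×839.07 = 628.47 kg/h.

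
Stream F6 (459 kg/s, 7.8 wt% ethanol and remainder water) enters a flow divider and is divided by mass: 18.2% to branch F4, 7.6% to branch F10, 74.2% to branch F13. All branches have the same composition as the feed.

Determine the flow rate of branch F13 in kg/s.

340.6 kg/s

Branch F13 flow = 0.742×459 = 340.58 kg/s.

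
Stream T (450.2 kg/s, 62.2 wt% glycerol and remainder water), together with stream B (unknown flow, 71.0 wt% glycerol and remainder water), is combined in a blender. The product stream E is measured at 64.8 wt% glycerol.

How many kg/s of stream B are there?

Let B be the unknown flow. Total out = 450.2 + B.
glycerol balance: 280.02 + 0.710·B = 0.648·(450.2 + B)
(0.710 − 0.648)·B = 0.648×450.2 − 280.02 = 11.705
B = 11.705 / 0.062 = 188.79 kg/s

188.8 kg/s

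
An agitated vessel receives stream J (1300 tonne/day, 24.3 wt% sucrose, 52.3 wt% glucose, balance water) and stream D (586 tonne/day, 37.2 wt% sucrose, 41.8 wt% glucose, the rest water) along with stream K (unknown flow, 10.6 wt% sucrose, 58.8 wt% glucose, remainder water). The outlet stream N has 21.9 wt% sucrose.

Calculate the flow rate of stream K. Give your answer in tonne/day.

Let K be the unknown flow. Total out = 1886 + K.
sucrose balance: 533.89 + 0.106·K = 0.219·(1886 + K)
(0.106 − 0.219)·K = 0.219×1886 − 533.89 = -120.86
K = -120.86 / -0.113 = 1069.5 tonne/day

1070 tonne/day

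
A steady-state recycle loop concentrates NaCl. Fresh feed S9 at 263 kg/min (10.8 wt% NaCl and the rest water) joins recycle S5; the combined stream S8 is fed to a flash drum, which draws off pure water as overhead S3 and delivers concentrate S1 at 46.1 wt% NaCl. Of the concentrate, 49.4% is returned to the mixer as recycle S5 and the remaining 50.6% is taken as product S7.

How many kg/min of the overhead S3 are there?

201.4 kg/min

Overall NaCl balance (none leaves overhead): NaCl in fresh feed = NaCl in product, i.e. 263×0.108 = (1−0.494)·S1·0.461.
S1 = 28.404/(0.461×0.506) = 121.77 kg/min.
Recycle S5 = 0.494×121.77 = 60.153 kg/min.
Combined feed S8 = 263 + 60.153 = 323.15 kg/min.
Overhead S3 = S8 − S1 = 323.15 − 121.77 = 201.39 kg/min.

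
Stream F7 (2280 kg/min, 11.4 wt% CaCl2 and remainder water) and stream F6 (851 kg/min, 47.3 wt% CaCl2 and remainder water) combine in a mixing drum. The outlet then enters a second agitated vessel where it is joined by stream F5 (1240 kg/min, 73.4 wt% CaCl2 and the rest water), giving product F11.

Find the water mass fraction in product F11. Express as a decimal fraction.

Overall, product flow = 4371 kg/min.
water in = 2280×0.886 + 851×0.527 + 1240×0.266 = 2798.4 kg/min.
water fraction in F11 = 0.6402.

0.6402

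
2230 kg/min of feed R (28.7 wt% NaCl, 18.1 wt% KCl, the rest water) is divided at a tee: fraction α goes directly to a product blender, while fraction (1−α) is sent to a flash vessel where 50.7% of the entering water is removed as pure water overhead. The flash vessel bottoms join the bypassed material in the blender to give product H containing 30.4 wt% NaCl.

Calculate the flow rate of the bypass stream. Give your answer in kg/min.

1768 kg/min

All 2230×0.287 = 640.01 kg/min of NaCl reaches H, so H = 640.01/0.304 = 2105.3 kg/min and vapour = 124.7 kg/min.
The evaporator receives (1−α)·2230 of feed at 0.532 water and removes 0.507 of that water:
0.507×0.532×(1−α)×2230 = 124.7
(1−α) = 124.7/601.48 = 0.2073;  α = 0.7927.
Bypass flow = 0.7927×2230 = 1767.7 kg/min.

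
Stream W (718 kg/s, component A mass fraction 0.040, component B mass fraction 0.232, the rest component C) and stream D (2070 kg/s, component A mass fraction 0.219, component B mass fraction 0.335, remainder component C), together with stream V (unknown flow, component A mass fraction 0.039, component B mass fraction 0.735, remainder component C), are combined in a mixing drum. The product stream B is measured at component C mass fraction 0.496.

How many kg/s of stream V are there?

Let V be the unknown flow. Total out = 2788 + V.
component C balance: 1445.9 + 0.226·V = 0.496·(2788 + V)
(0.226 − 0.496)·V = 0.496×2788 − 1445.9 = -63.076
V = -63.076 / -0.270 = 233.61 kg/s

233.6 kg/s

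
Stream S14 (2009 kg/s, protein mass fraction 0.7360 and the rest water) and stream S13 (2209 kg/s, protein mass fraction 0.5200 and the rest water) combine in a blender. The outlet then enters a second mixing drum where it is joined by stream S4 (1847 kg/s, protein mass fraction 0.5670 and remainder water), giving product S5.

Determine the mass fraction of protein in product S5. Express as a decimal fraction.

Overall, product flow = 6065 kg/s.
protein in = 2009×0.736 + 2209×0.520 + 1847×0.567 = 3674.6 kg/s.
protein fraction in S5 = 0.6059.

0.6059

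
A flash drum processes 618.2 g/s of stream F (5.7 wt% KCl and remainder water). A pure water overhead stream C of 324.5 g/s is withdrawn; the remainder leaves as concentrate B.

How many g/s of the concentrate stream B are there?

293.7 g/s

Concentrate = 618.2 − 324.5 = 293.7 g/s.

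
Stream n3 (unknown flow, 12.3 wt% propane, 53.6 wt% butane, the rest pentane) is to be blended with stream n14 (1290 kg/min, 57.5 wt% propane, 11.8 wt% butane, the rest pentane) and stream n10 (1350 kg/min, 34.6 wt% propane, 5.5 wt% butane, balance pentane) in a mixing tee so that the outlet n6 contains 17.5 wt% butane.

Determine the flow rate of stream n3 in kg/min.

652.4 kg/min

Let n3 be the unknown flow. Total out = 2640 + n3.
butane balance: 226.47 + 0.536·n3 = 0.175·(2640 + n3)
(0.536 − 0.175)·n3 = 0.175×2640 − 226.47 = 235.53
n3 = 235.53 / 0.361 = 652.44 kg/min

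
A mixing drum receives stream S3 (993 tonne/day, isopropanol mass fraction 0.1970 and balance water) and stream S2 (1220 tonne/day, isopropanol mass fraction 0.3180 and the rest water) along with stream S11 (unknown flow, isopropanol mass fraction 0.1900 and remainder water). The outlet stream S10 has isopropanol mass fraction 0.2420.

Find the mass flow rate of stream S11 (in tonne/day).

Let S11 be the unknown flow. Total out = 2213 + S11.
isopropanol balance: 583.58 + 0.190·S11 = 0.242·(2213 + S11)
(0.190 − 0.242)·S11 = 0.242×2213 − 583.58 = -48.035
S11 = -48.035 / -0.052 = 923.75 tonne/day

923.8 tonne/day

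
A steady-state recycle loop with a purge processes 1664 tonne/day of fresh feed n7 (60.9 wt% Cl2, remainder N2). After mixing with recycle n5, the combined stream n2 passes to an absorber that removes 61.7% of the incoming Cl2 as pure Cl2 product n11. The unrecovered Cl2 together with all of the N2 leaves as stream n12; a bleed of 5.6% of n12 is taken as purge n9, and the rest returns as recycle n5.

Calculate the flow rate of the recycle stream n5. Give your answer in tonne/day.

N2 enters only via n7 and leaves only via the purge: 1664×0.391 = 0.056×(N2 in n12), and the absorber passes all N2, so N2 in n2 = N2 in n12 = 11618 tonne/day.
Cl2 in n2: m_A = 1664×0.609 + (1−0.056)·(1−0.617)·m_A, so m_A = 1013.4/0.6384 = 1587.2 tonne/day.
n12 = (1−0.617)×1587.2 + 11618 = 12226 tonne/day.
Recycle n5 = (1−0.056)×12226 = 11542 tonne/day.

11540 tonne/day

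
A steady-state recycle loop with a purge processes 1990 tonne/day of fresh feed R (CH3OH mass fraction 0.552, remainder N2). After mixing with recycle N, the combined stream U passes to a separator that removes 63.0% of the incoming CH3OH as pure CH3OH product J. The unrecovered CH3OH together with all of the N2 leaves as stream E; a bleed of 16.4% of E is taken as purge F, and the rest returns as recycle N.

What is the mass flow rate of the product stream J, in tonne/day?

1002 tonne/day

CH3OH in U: m_A = 1990×0.552 + (1−0.164)·(1−0.630)·m_A, so m_A = 1098.5/0.6907 = 1590.4 tonne/day.
Product J = 0.630×1590.4 = 1002 tonne/day.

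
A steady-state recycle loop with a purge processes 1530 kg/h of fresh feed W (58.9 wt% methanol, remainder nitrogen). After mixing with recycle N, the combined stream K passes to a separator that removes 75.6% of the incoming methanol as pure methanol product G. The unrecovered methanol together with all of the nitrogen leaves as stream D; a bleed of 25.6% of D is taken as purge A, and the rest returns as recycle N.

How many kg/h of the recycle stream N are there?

2027 kg/h

nitrogen enters only via W and leaves only via the purge: 1530×0.411 = 0.256×(nitrogen in D), and the separator passes all nitrogen, so nitrogen in K = nitrogen in D = 2456.4 kg/h.
methanol in K: m_A = 1530×0.589 + (1−0.256)·(1−0.756)·m_A, so m_A = 901.17/0.8185 = 1101.1 kg/h.
D = (1−0.756)×1101.1 + 2456.4 = 2725 kg/h.
Recycle N = (1−0.256)×2725 = 2027.4 kg/h.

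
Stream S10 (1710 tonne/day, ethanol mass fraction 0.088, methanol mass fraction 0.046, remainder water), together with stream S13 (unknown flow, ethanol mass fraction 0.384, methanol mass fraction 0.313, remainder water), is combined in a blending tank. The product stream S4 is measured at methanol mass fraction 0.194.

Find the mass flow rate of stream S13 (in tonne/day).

Let S13 be the unknown flow. Total out = 1710 + S13.
methanol balance: 78.66 + 0.313·S13 = 0.194·(1710 + S13)
(0.313 − 0.194)·S13 = 0.194×1710 − 78.66 = 253.08
S13 = 253.08 / 0.119 = 2126.7 tonne/day

2127 tonne/day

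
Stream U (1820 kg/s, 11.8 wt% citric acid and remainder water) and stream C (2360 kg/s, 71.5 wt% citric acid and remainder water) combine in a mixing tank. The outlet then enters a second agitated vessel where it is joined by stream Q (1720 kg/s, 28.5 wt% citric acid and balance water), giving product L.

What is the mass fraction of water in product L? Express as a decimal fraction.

0.5945

Overall, product flow = 5900 kg/s.
water in = 1820×0.882 + 2360×0.285 + 1720×0.715 = 3507.6 kg/s.
water fraction in L = 0.5945.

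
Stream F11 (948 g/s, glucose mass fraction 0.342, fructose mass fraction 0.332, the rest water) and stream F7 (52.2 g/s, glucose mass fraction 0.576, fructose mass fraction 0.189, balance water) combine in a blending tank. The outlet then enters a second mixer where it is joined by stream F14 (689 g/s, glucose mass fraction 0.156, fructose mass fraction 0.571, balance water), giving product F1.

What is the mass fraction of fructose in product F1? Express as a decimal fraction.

0.425

Overall, product flow = 1689.2 g/s.
fructose in = 948×0.332 + 52.2×0.189 + 689×0.571 = 718.02 g/s.
fructose fraction in F1 = 0.425.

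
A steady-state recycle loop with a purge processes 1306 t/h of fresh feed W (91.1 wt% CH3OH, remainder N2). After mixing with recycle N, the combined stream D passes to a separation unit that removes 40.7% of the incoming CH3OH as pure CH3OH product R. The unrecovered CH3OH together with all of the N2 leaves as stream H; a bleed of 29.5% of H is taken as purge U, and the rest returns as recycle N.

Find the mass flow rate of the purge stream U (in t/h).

473.9 t/h

N2 enters only via W and leaves only via the purge: 1306×0.089 = 0.295×(N2 in H), and the separation unit passes all N2, so N2 in D = N2 in H = 394.01 t/h.
CH3OH in D: m_A = 1306×0.911 + (1−0.295)·(1−0.407)·m_A, so m_A = 1189.8/0.5819 = 2044.5 t/h.
H = (1−0.407)×2044.5 + 394.01 = 1606.4 t/h.
Purge U = 0.295×1606.4 = 473.89 t/h.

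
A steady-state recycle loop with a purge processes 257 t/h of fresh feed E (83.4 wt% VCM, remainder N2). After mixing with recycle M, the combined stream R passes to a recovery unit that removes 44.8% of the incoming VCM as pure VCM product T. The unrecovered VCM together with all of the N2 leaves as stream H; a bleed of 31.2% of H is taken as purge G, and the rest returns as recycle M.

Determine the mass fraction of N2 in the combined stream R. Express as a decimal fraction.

N2 enters only via E and leaves only via the purge: 257×0.166 = 0.312×(N2 in H), and the recovery unit passes all N2, so N2 in R = N2 in H = 136.74 t/h.
VCM in R: m_A = 257×0.834 + (1−0.312)·(1−0.448)·m_A, so m_A = 214.34/0.6202 = 345.58 t/h.
R = 345.58 + 136.74 = 482.32 t/h.
N2 fraction in R = 136.74/482.32 = 0.283.

0.283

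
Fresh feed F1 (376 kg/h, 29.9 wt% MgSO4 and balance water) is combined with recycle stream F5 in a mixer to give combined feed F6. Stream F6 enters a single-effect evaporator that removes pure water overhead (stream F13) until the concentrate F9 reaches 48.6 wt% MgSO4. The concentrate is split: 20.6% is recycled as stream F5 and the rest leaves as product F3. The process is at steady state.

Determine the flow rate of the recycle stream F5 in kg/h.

60.02 kg/h

Overall MgSO4 balance (none leaves overhead): MgSO4 in fresh feed = MgSO4 in product, i.e. 376×0.299 = (1−0.206)·F9·0.486.
F9 = 112.42/(0.486×0.794) = 291.34 kg/h.
Recycle F5 = 0.206×291.34 = 60.016 kg/h.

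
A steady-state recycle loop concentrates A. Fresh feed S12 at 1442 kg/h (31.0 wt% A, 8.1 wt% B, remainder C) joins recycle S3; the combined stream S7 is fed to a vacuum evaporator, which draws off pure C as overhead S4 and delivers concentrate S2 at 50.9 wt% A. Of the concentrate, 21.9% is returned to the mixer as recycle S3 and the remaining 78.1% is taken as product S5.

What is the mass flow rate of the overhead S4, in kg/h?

Overall A balance (none leaves overhead): A in fresh feed = A in product, i.e. 1442×0.310 = (1−0.219)·S2·0.509.
S2 = 447.02/(0.509×0.781) = 1124.5 kg/h.
Recycle S3 = 0.219×1124.5 = 246.26 kg/h.
Combined feed S7 = 1442 + 246.26 = 1688.3 kg/h.
Overhead S4 = S7 − S2 = 1688.3 − 1124.5 = 563.77 kg/h.

563.8 kg/h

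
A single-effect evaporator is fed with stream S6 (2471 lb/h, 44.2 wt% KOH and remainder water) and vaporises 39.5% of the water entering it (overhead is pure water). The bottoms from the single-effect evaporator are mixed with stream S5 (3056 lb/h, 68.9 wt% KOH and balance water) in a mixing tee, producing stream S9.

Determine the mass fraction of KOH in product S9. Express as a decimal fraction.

0.6418

Vapour removed = 0.395×0.558×2471 = 544.63 lb/h; concentrate = 1926.4 lb/h.
KOH reaching the mixer = 1092.2 (from concentrate) + 3056×0.689 = 3197.8 lb/h.
Product flow = 1926.4 + 3056 = 4982.4 lb/h; KOH fraction = 0.6418.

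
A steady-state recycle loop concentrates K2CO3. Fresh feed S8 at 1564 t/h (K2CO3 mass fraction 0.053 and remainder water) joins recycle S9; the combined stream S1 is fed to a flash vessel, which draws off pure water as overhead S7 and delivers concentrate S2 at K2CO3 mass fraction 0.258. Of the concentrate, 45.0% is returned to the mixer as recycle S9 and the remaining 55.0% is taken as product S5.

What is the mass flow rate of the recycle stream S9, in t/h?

262.9 t/h

Overall K2CO3 balance (none leaves overhead): K2CO3 in fresh feed = K2CO3 in product, i.e. 1564×0.053 = (1−0.450)·S2·0.258.
S2 = 82.892/(0.258×0.550) = 584.16 t/h.
Recycle S9 = 0.450×584.16 = 262.87 t/h.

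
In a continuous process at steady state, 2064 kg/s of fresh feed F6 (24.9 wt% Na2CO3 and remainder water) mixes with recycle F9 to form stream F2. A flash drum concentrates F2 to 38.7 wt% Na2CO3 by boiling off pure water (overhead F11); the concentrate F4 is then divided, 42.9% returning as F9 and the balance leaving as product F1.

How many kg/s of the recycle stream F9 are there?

997.7 kg/s

Overall Na2CO3 balance (none leaves overhead): Na2CO3 in fresh feed = Na2CO3 in product, i.e. 2064×0.249 = (1−0.429)·F4·0.387.
F4 = 513.94/(0.387×0.571) = 2325.7 kg/s.
Recycle F9 = 0.429×2325.7 = 997.74 kg/s.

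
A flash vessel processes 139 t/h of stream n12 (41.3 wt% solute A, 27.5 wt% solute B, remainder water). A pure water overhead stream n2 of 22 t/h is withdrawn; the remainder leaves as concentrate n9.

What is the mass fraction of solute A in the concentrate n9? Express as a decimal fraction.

0.491

solute A is not removed: 139×0.413 = 57.407 t/h of solute A enters n9.
Concentrate = 139 − 22 = 117 t/h.
Mass fraction = 57.407/117 = 0.491.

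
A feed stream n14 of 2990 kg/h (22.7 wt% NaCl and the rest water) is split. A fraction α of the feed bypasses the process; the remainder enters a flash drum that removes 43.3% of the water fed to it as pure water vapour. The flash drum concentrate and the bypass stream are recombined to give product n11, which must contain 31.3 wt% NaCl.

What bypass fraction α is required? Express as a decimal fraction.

All 2990×0.227 = 678.73 kg/h of NaCl reaches n11, so n11 = 678.73/0.313 = 2168.5 kg/h and vapour = 821.53 kg/h.
The evaporator receives (1−α)·2990 of feed at 0.773 water and removes 0.433 of that water:
0.433×0.773×(1−α)×2990 = 821.53
(1−α) = 821.53/1000.8 = 0.8209;  α = 0.1791.

0.179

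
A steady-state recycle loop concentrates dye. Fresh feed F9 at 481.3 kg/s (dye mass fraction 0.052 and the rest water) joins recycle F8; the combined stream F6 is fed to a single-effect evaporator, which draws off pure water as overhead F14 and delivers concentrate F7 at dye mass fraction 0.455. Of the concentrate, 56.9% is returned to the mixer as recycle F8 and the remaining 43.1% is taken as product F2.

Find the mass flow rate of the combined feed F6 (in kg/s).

Overall dye balance (none leaves overhead): dye in fresh feed = dye in product, i.e. 481.3×0.052 = (1−0.569)·F7·0.455.
F7 = 25.028/(0.455×0.431) = 127.62 kg/s.
Recycle F8 = 0.569×127.62 = 72.618 kg/s.
Combined feed F6 = 481.3 + 72.618 = 553.92 kg/s.

553.9 kg/s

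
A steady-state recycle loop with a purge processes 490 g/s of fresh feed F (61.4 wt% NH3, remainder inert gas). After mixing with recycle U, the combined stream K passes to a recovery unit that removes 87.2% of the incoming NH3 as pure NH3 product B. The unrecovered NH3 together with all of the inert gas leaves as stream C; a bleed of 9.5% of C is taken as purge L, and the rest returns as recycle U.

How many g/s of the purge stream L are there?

inert gas enters only via F and leaves only via the purge: 490×0.386 = 0.095×(inert gas in C), and the recovery unit passes all inert gas, so inert gas in K = inert gas in C = 1990.9 g/s.
NH3 in K: m_A = 490×0.614 + (1−0.095)·(1−0.872)·m_A, so m_A = 300.86/0.8842 = 340.28 g/s.
C = (1−0.872)×340.28 + 1990.9 = 2034.5 g/s.
Purge L = 0.095×2034.5 = 193.28 g/s.

193.3 g/s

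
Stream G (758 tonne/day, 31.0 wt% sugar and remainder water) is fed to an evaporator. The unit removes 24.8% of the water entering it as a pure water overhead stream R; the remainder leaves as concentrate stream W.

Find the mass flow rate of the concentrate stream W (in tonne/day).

628.3 tonne/day

water entering = 758×0.690 = 523.02 tonne/day; overhead removed = 0.248×523.02 = 129.71 tonne/day.
Concentrate = 758 − 129.71 = 628.29 tonne/day.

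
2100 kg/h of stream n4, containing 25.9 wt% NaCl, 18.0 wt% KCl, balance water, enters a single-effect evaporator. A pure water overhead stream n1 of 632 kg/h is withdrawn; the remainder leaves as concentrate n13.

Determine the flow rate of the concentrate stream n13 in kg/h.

Concentrate = 2100 − 632 = 1468 kg/h.

1468 kg/h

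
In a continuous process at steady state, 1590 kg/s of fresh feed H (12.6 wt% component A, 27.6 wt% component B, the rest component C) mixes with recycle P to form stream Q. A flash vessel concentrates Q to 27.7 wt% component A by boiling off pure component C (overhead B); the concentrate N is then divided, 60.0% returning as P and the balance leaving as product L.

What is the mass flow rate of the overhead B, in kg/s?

Overall component A balance (none leaves overhead): component A in fresh feed = component A in product, i.e. 1590×0.126 = (1−0.600)·N·0.277.
N = 200.34/(0.277×0.400) = 1808.1 kg/s.
Recycle P = 0.600×1808.1 = 1084.9 kg/s.
Combined feed Q = 1590 + 1084.9 = 2674.9 kg/s.
Overhead B = Q − N = 2674.9 − 1808.1 = 866.75 kg/s.

866.8 kg/s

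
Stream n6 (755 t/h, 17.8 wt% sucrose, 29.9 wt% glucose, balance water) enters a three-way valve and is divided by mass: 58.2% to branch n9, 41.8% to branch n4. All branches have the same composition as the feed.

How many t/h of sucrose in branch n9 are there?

78.21 t/h

Branch n9 total = 0.582×755 = 439.41 t/h.
sucrose in n9 = 0.178×439.41 = 78.215 t/h.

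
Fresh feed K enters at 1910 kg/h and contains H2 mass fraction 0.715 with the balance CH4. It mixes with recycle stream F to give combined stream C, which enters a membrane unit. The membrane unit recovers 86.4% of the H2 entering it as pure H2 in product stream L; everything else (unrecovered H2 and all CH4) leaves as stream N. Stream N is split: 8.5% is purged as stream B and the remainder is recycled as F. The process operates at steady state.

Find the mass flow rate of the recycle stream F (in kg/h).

CH4 enters only via K and leaves only via the purge: 1910×0.285 = 0.085×(CH4 in N), and the membrane unit passes all CH4, so CH4 in C = CH4 in N = 6404.1 kg/h.
H2 in C: m_A = 1910×0.715 + (1−0.085)·(1−0.864)·m_A, so m_A = 1365.6/0.8756 = 1559.7 kg/h.
N = (1−0.864)×1559.7 + 6404.1 = 6616.2 kg/h.
Recycle F = (1−0.085)×6616.2 = 6053.9 kg/h.

6054 kg/h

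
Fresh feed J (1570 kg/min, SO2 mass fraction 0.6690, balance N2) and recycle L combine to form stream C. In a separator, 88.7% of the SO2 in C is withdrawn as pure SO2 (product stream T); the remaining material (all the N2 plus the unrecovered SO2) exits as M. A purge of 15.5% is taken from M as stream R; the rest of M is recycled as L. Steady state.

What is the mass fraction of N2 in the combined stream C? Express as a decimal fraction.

0.7427

N2 enters only via J and leaves only via the purge: 1570×0.331 = 0.155×(N2 in M), and the separator passes all N2, so N2 in C = N2 in M = 3352.7 kg/min.
SO2 in C: m_A = 1570×0.669 + (1−0.155)·(1−0.887)·m_A, so m_A = 1050.3/0.9045 = 1161.2 kg/min.
C = 1161.2 + 3352.7 = 4513.9 kg/min.
N2 fraction in C = 3352.7/4513.9 = 0.7427.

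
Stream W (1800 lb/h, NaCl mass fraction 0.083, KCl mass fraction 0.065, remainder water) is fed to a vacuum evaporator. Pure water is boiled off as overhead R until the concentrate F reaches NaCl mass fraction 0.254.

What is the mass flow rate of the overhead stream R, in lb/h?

1212 lb/h

NaCl is conserved: 1800×0.083 = 149.4 lb/h all reports to the concentrate.
Concentrate = 149.4/(target fraction) = 588.19 lb/h.
Overhead = 1800 − 588.19 = 1211.8 lb/h.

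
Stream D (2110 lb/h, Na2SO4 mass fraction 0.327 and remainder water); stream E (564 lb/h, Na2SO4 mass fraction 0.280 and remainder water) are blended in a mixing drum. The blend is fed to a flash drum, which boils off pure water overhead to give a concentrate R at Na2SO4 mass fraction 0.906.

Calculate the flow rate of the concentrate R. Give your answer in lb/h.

935.9 lb/h

Na2SO4 entering = 2110×0.327 + 564×0.280 = 847.89 lb/h.
All Na2SO4 reports to R, so R = 847.89/0.906 = 935.86 lb/h.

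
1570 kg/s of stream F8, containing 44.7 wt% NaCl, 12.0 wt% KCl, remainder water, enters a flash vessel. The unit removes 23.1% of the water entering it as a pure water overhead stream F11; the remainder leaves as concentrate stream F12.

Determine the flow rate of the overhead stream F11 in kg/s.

water entering = 1570×0.433 = 679.81 kg/s; overhead removed = 0.231×679.81 = 157.04 kg/s.

157 kg/s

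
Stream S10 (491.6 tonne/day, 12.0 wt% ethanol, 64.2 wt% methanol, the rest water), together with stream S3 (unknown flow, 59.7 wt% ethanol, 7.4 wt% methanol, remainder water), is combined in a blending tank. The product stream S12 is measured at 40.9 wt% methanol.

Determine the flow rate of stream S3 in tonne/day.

Let S3 be the unknown flow. Total out = 491.6 + S3.
methanol balance: 315.61 + 0.074·S3 = 0.409·(491.6 + S3)
(0.074 − 0.409)·S3 = 0.409×491.6 − 315.61 = -114.54
S3 = -114.54 / -0.335 = 341.92 tonne/day

341.9 tonne/day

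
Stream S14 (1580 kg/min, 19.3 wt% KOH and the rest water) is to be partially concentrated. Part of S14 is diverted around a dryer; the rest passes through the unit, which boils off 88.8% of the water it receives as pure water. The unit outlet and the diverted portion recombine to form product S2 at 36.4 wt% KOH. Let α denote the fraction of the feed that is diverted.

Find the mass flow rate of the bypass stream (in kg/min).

All 1580×0.193 = 304.94 kg/min of KOH reaches S2, so S2 = 304.94/0.364 = 837.75 kg/min and vapour = 742.25 kg/min.
The evaporator receives (1−α)·1580 of feed at 0.807 water and removes 0.888 of that water:
0.888×0.807×(1−α)×1580 = 742.25
(1−α) = 742.25/1132.3 = 0.6556;  α = 0.3444.
Bypass flow = 0.3444×1580 = 544.23 kg/min.

544.2 kg/min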